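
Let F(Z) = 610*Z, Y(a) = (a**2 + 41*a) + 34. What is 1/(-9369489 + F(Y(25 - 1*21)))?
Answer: -1/9238949 ≈ -1.0824e-7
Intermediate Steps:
Y(a) = 34 + a**2 + 41*a
1/(-9369489 + F(Y(25 - 1*21))) = 1/(-9369489 + 610*(34 + (25 - 1*21)**2 + 41*(25 - 1*21))) = 1/(-9369489 + 610*(34 + (25 - 21)**2 + 41*(25 - 21))) = 1/(-9369489 + 610*(34 + 4**2 + 41*4)) = 1/(-9369489 + 610*(34 + 16 + 164)) = 1/(-9369489 + 610*214) = 1/(-9369489 + 130540) = 1/(-9238949) = -1/9238949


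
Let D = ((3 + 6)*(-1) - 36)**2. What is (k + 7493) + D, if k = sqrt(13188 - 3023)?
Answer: 9518 + sqrt(10165) ≈ 9618.8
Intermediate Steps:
k = sqrt(10165) ≈ 100.82
D = 2025 (D = (9*(-1) - 36)**2 = (-9 - 36)**2 = (-45)**2 = 2025)
(k + 7493) + D = (sqrt(10165) + 7493) + 2025 = (7493 + sqrt(10165)) + 2025 = 9518 + sqrt(10165)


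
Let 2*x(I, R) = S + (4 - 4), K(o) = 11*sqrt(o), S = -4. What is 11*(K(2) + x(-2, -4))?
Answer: -22 + 121*sqrt(2) ≈ 149.12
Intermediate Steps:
x(I, R) = -2 (x(I, R) = (-4 + (4 - 4))/2 = (-4 + 0)/2 = (1/2)*(-4) = -2)
11*(K(2) + x(-2, -4)) = 11*(11*sqrt(2) - 2) = 11*(-2 + 11*sqrt(2)) = -22 + 121*sqrt(2)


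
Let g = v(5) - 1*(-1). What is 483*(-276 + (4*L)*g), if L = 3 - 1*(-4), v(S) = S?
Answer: -52164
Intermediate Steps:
L = 7 (L = 3 + 4 = 7)
g = 6 (g = 5 - 1*(-1) = 5 + 1 = 6)
483*(-276 + (4*L)*g) = 483*(-276 + (4*7)*6) = 483*(-276 + 28*6) = 483*(-276 + 168) = 483*(-108) = -52164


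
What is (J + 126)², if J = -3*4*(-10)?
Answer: 60516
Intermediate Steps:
J = 120 (J = -12*(-10) = 120)
(J + 126)² = (120 + 126)² = 246² = 60516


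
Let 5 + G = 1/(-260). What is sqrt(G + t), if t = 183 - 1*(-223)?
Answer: sqrt(6776835)/130 ≈ 20.025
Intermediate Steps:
G = -1301/260 (G = -5 + 1/(-260) = -5 - 1/260 = -1301/260 ≈ -5.0038)
t = 406 (t = 183 + 223 = 406)
sqrt(G + t) = sqrt(-1301/260 + 406) = sqrt(104259/260) = sqrt(6776835)/130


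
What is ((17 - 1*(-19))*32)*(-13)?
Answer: -14976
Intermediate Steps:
((17 - 1*(-19))*32)*(-13) = ((17 + 19)*32)*(-13) = (36*32)*(-13) = 1152*(-13) = -14976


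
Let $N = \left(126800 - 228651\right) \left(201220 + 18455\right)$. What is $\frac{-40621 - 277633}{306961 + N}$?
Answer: $\frac{159127}{11186905732} \approx 1.4224 \cdot 10^{-5}$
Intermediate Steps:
$N = -22374118425$ ($N = \left(126800 - 228651\right) 219675 = \left(-101851\right) 219675 = -22374118425$)
$\frac{-40621 - 277633}{306961 + N} = \frac{-40621 - 277633}{306961 - 22374118425} = - \frac{318254}{-22373811464} = \left(-318254\right) \left(- \frac{1}{22373811464}\right) = \frac{159127}{11186905732}$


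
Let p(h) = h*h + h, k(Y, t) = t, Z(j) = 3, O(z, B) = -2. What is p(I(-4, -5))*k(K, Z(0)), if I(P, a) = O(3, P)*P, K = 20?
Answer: 216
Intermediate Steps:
I(P, a) = -2*P
p(h) = h + h**2 (p(h) = h**2 + h = h + h**2)
p(I(-4, -5))*k(K, Z(0)) = ((-2*(-4))*(1 - 2*(-4)))*3 = (8*(1 + 8))*3 = (8*9)*3 = 72*3 = 216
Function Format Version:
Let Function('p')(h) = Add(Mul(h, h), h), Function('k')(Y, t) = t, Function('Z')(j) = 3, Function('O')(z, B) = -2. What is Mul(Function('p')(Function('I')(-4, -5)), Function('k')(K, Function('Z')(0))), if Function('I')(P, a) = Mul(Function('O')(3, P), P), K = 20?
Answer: 216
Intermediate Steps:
Function('I')(P, a) = Mul(-2, P)
Function('p')(h) = Add(h, Pow(h, 2)) (Function('p')(h) = Add(Pow(h, 2), h) = Add(h, Pow(h, 2)))
Mul(Function('p')(Function('I')(-4, -5)), Function('k')(K, Function('Z')(0))) = Mul(Mul(Mul(-2, -4), Add(1, Mul(-2, -4))), 3) = Mul(Mul(8, Add(1, 8)), 3) = Mul(Mul(8, 9), 3) = Mul(72, 3) = 216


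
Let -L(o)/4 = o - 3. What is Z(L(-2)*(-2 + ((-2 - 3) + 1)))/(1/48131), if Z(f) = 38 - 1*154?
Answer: -5583196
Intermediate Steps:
L(o) = 12 - 4*o (L(o) = -4*(o - 3) = -4*(-3 + o) = 12 - 4*o)
Z(f) = -116 (Z(f) = 38 - 154 = -116)
Z(L(-2)*(-2 + ((-2 - 3) + 1)))/(1/48131) = -116/(1/48131) = -116/1/48131 = -116*48131 = -5583196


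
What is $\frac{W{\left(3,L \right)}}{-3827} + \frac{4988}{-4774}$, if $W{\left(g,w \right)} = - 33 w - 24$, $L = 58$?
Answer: $- \frac{4918532}{9135049} \approx -0.53842$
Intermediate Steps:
$W{\left(g,w \right)} = -24 - 33 w$
$\frac{W{\left(3,L \right)}}{-3827} + \frac{4988}{-4774} = \frac{-24 - 1914}{-3827} + \frac{4988}{-4774} = \left(-24 - 1914\right) \left(- \frac{1}{3827}\right) + 4988 \left(- \frac{1}{4774}\right) = \left(-1938\right) \left(- \frac{1}{3827}\right) - \frac{2494}{2387} = \frac{1938}{3827} - \frac{2494}{2387} = - \frac{4918532}{9135049}$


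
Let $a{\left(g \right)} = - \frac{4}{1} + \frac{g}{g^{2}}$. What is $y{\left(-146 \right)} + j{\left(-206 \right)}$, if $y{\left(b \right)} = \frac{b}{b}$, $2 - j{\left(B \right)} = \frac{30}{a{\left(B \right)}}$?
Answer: $\frac{577}{55} \approx 10.491$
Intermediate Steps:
$a{\left(g \right)} = -4 + \frac{1}{g}$ ($a{\left(g \right)} = \left(-4\right) 1 + \frac{g}{g^{2}} = -4 + \frac{1}{g}$)
$j{\left(B \right)} = 2 - \frac{30}{-4 + \frac{1}{B}}$
$y{\left(b \right)} = 1$
$y{\left(-146 \right)} + j{\left(-206 \right)} = 1 + \frac{2 \left(-1 + 19 \left(-206\right)\right)}{-1 + 4 \left(-206\right)} = 1 + \frac{2 \left(-1 - 3914\right)}{-1 - 824} = 1 + 2 \frac{1}{-825} \left(-3915\right) = 1 + 2 \left(- \frac{1}{825}\right) \left(-3915\right) = 1 + \frac{522}{55} = \frac{577}{55}$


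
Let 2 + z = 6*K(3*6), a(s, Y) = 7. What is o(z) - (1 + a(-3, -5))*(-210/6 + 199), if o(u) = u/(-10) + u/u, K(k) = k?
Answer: -6608/5 ≈ -1321.6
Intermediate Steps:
z = 106 (z = -2 + 6*(3*6) = -2 + 6*18 = -2 + 108 = 106)
o(u) = 1 - u/10 (o(u) = u*(-⅒) + 1 = -u/10 + 1 = 1 - u/10)
o(z) - (1 + a(-3, -5))*(-210/6 + 199) = (1 - ⅒*106) - (1 + 7)*(-210/6 + 199) = (1 - 53/5) - 8*(-210*⅙ + 199) = -48/5 - 8*(-35 + 199) = -48/5 - 8*164 = -48/5 - 1*1312 = -48/5 - 1312 = -6608/5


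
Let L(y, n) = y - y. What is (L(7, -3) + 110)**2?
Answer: 12100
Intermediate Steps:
L(y, n) = 0
(L(7, -3) + 110)**2 = (0 + 110)**2 = 110**2 = 12100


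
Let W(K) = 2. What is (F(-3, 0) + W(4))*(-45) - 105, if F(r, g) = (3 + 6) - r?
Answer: -735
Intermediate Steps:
F(r, g) = 9 - r
(F(-3, 0) + W(4))*(-45) - 105 = ((9 - 1*(-3)) + 2)*(-45) - 105 = ((9 + 3) + 2)*(-45) - 105 = (12 + 2)*(-45) - 105 = 14*(-45) - 105 = -630 - 105 = -735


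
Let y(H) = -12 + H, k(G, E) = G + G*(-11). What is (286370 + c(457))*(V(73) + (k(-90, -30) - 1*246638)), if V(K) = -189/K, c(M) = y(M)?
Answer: -5145192354345/73 ≈ -7.0482e+10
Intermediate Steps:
k(G, E) = -10*G (k(G, E) = G - 11*G = -10*G)
c(M) = -12 + M
(286370 + c(457))*(V(73) + (k(-90, -30) - 1*246638)) = (286370 + (-12 + 457))*(-189/73 + (-10*(-90) - 1*246638)) = (286370 + 445)*(-189*1/73 + (900 - 246638)) = 286815*(-189/73 - 245738) = 286815*(-17939063/73) = -5145192354345/73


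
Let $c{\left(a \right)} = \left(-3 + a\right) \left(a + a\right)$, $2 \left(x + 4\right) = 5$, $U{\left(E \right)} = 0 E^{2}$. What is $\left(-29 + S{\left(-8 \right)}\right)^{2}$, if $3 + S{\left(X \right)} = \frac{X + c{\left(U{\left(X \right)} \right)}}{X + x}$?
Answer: $\frac{350464}{361} \approx 970.81$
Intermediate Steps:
$U{\left(E \right)} = 0$
$x = - \frac{3}{2}$ ($x = -4 + \frac{1}{2} \cdot 5 = -4 + \frac{5}{2} = - \frac{3}{2} \approx -1.5$)
$c{\left(a \right)} = 2 a \left(-3 + a\right)$ ($c{\left(a \right)} = \left(-3 + a\right) 2 a = 2 a \left(-3 + a\right)$)
$S{\left(X \right)} = -3 + \frac{X}{- \frac{3}{2} + X}$ ($S{\left(X \right)} = -3 + \frac{X + 2 \cdot 0 \left(-3 + 0\right)}{X - \frac{3}{2}} = -3 + \frac{X + 2 \cdot 0 \left(-3\right)}{- \frac{3}{2} + X} = -3 + \frac{X + 0}{- \frac{3}{2} + X} = -3 + \frac{X}{- \frac{3}{2} + X}$)
$\left(-29 + S{\left(-8 \right)}\right)^{2} = \left(-29 + \frac{9 - -32}{-3 + 2 \left(-8\right)}\right)^{2} = \left(-29 + \frac{9 + 32}{-3 - 16}\right)^{2} = \left(-29 + \frac{1}{-19} \cdot 41\right)^{2} = \left(-29 - \frac{41}{19}\right)^{2} = \left(- \frac{592}{19}\right)^{2} = \frac{350464}{361}$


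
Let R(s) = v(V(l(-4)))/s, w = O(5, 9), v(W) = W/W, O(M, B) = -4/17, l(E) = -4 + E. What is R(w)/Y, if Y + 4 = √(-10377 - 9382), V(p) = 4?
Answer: 17/19775 + 17*I*√19759/79100 ≈ 0.00085967 + 0.03021*I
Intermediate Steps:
O(M, B) = -4/17 (O(M, B) = -4*1/17 = -4/17)
Y = -4 + I*√19759 (Y = -4 + √(-10377 - 9382) = -4 + √(-19759) = -4 + I*√19759 ≈ -4.0 + 140.57*I)
v(W) = 1
w = -4/17 ≈ -0.23529
R(s) = 1/s
R(w)/Y = 1/((-4/17)*(-4 + I*√19759)) = -17/(4*(-4 + I*√19759))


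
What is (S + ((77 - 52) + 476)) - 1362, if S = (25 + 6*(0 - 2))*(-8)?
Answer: -965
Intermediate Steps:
S = -104 (S = (25 + 6*(-2))*(-8) = (25 - 12)*(-8) = 13*(-8) = -104)
(S + ((77 - 52) + 476)) - 1362 = (-104 + ((77 - 52) + 476)) - 1362 = (-104 + (25 + 476)) - 1362 = (-104 + 501) - 1362 = 397 - 1362 = -965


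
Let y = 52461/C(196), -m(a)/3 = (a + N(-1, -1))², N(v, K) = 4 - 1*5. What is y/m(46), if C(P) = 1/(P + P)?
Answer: -761656/225 ≈ -3385.1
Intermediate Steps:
N(v, K) = -1 (N(v, K) = 4 - 5 = -1)
C(P) = 1/(2*P)
m(a) = -3*(-1 + a)² (m(a) = -3*(a - 1)² = -3*(-1 + a)²)
y = 20564712 (y = 52461/(((½)/196)) = 52461/(((½)*(1/196))) = 52461/(1/392) = 52461*392 = 20564712)
y/m(46) = 20564712/((-3*(-1 + 46)²)) = 20564712/((-3*45²)) = 20564712/((-3*2025)) = 20564712/(-6075) = 20564712*(-1/6075) = -761656/225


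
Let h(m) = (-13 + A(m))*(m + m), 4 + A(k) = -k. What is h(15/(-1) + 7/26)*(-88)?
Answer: -994268/169 ≈ -5883.2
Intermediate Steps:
A(k) = -4 - k
h(m) = 2*m*(-17 - m) (h(m) = (-13 + (-4 - m))*(m + m) = (-17 - m)*(2*m) = 2*m*(-17 - m))
h(15/(-1) + 7/26)*(-88) = -2*(15/(-1) + 7/26)*(17 + (15/(-1) + 7/26))*(-88) = -2*(15*(-1) + 7*(1/26))*(17 + (15*(-1) + 7*(1/26)))*(-88) = -2*(-15 + 7/26)*(17 + (-15 + 7/26))*(-88) = -2*(-383/26)*(17 - 383/26)*(-88) = -2*(-383/26)*59/26*(-88) = (22597/338)*(-88) = -994268/169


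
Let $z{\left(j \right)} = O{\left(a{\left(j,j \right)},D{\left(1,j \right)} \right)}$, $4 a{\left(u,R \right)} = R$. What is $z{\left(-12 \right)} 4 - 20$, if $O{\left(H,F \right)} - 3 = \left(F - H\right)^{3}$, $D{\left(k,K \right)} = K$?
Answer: $-2924$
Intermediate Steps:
$a{\left(u,R \right)} = \frac{R}{4}$
$O{\left(H,F \right)} = 3 + \left(F - H\right)^{3}$
$z{\left(j \right)} = 3 + \frac{27 j^{3}}{64}$ ($z{\left(j \right)} = 3 + \left(j - \frac{j}{4}\right)^{3} = 3 + \left(\frac{3 j}{4}\right)^{3} = 3 + \frac{27 j^{3}}{64}$)
$z{\left(-12 \right)} 4 - 20 = \left(3 + \frac{27 \left(-12\right)^{3}}{64}\right) 4 - 20 = \left(3 + \frac{27}{64} \left(-1728\right)\right) 4 - 20 = \left(3 - 729\right) 4 - 20 = \left(-726\right) 4 - 20 = -2904 - 20 = -2924$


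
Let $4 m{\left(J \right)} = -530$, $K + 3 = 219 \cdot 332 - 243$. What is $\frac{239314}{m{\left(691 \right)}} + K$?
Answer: $\frac{18723802}{265} \approx 70656.0$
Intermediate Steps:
$K = 72462$ ($K = -3 + \left(219 \cdot 332 - 243\right) = -3 + \left(72708 - 243\right) = -3 + 72465 = 72462$)
$m{\left(J \right)} = - \frac{265}{2}$ ($m{\left(J \right)} = \frac{1}{4} \left(-530\right) = - \frac{265}{2}$)
$\frac{239314}{m{\left(691 \right)}} + K = \frac{239314}{- \frac{265}{2}} + 72462 = 239314 \left(- \frac{2}{265}\right) + 72462 = - \frac{478628}{265} + 72462 = \frac{18723802}{265}$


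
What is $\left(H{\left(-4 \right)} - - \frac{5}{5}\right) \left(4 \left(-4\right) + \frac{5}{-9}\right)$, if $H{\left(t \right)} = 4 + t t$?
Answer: $- \frac{1043}{3} \approx -347.67$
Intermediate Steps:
$H{\left(t \right)} = 4 + t^{2}$
$\left(H{\left(-4 \right)} - - \frac{5}{5}\right) \left(4 \left(-4\right) + \frac{5}{-9}\right) = \left(\left(4 + \left(-4\right)^{2}\right) - - \frac{5}{5}\right) \left(4 \left(-4\right) + \frac{5}{-9}\right) = \left(\left(4 + 16\right) - \left(-5\right) \frac{1}{5}\right) \left(-16 + 5 \left(- \frac{1}{9}\right)\right) = \left(20 - -1\right) \left(-16 - \frac{5}{9}\right) = \left(20 + 1\right) \left(- \frac{149}{9}\right) = 21 \left(- \frac{149}{9}\right) = - \frac{1043}{3}$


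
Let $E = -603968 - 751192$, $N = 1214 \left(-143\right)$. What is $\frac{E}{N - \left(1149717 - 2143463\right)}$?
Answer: $- \frac{169395}{102518} \approx -1.6523$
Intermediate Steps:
$N = -173602$
$E = -1355160$
$\frac{E}{N - \left(1149717 - 2143463\right)} = - \frac{1355160}{-173602 - \left(1149717 - 2143463\right)} = - \frac{1355160}{-173602 - -993746} = - \frac{1355160}{-173602 + 993746} = - \frac{1355160}{820144} = \left(-1355160\right) \frac{1}{820144} = - \frac{169395}{102518}$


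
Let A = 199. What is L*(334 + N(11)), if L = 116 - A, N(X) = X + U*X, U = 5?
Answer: -33200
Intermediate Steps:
N(X) = 6*X (N(X) = X + 5*X = 6*X)
L = -83 (L = 116 - 1*199 = 116 - 199 = -83)
L*(334 + N(11)) = -83*(334 + 6*11) = -83*(334 + 66) = -83*400 = -33200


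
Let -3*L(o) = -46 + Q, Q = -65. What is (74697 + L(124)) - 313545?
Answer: -238811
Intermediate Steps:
L(o) = 37 (L(o) = -(-46 - 65)/3 = -⅓*(-111) = 37)
(74697 + L(124)) - 313545 = (74697 + 37) - 313545 = 74734 - 313545 = -238811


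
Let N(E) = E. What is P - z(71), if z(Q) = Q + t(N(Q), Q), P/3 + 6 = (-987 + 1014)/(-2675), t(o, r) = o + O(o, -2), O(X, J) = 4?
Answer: -438781/2675 ≈ -164.03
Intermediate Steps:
t(o, r) = 4 + o (t(o, r) = o + 4 = 4 + o)
P = -48231/2675 (P = -18 + 3*((-987 + 1014)/(-2675)) = -18 + 3*(27*(-1/2675)) = -18 + 3*(-27/2675) = -18 - 81/2675 = -48231/2675 ≈ -18.030)
z(Q) = 4 + 2*Q (z(Q) = Q + (4 + Q) = 4 + 2*Q)
P - z(71) = -48231/2675 - (4 + 2*71) = -48231/2675 - (4 + 142) = -48231/2675 - 1*146 = -48231/2675 - 146 = -438781/2675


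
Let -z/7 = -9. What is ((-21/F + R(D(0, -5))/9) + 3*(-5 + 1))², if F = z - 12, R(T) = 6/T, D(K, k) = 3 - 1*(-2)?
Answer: 9803161/65025 ≈ 150.76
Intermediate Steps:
D(K, k) = 5 (D(K, k) = 3 + 2 = 5)
z = 63 (z = -7*(-9) = 63)
F = 51 (F = 63 - 12 = 51)
((-21/F + R(D(0, -5))/9) + 3*(-5 + 1))² = ((-21/51 + (6/5)/9) + 3*(-5 + 1))² = ((-21*1/51 + (6*(⅕))*(⅑)) + 3*(-4))² = ((-7/17 + (6/5)*(⅑)) - 12)² = ((-7/17 + 2/15) - 12)² = (-71/255 - 12)² = (-3131/255)² = 9803161/65025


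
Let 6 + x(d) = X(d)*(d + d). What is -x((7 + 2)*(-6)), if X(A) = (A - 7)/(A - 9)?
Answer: 774/7 ≈ 110.57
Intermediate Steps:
X(A) = (-7 + A)/(-9 + A)
x(d) = -6 + 2*d*(-7 + d)/(-9 + d) (x(d) = -6 + ((-7 + d)/(-9 + d))*(d + d) = -6 + ((-7 + d)/(-9 + d))*(2*d) = -6 + 2*d*(-7 + d)/(-9 + d))
-x((7 + 2)*(-6)) = -2*(27 + ((7 + 2)*(-6))² - 10*(7 + 2)*(-6))/(-9 + (7 + 2)*(-6)) = -2*(27 + (9*(-6))² - 90*(-6))/(-9 + 9*(-6)) = -2*(27 + (-54)² - 10*(-54))/(-9 - 54) = -2*(27 + 2916 + 540)/(-63) = -2*(-1)*3483/63 = -1*(-774/7) = 774/7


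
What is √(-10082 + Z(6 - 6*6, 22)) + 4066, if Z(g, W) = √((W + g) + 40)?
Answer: 4066 + √(-10082 + 4*√2) ≈ 4066.0 + 100.38*I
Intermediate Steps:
Z(g, W) = √(40 + W + g)
√(-10082 + Z(6 - 6*6, 22)) + 4066 = √(-10082 + √(40 + 22 + (6 - 6*6))) + 4066 = √(-10082 + √(40 + 22 + (6 - 36))) + 4066 = √(-10082 + √(40 + 22 - 30)) + 4066 = √(-10082 + √32) + 4066 = √(-10082 + 4*√2) + 4066 = 4066 + √(-10082 + 4*√2)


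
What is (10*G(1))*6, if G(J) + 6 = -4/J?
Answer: -600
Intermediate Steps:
G(J) = -6 - 4/J
(10*G(1))*6 = (10*(-6 - 4/1))*6 = (10*(-6 - 4*1))*6 = (10*(-6 - 4))*6 = (10*(-10))*6 = -100*6 = -600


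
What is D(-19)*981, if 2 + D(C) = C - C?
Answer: -1962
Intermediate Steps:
D(C) = -2 (D(C) = -2 + (C - C) = -2 + 0 = -2)
D(-19)*981 = -2*981 = -1962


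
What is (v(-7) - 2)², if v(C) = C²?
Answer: 2209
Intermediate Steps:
(v(-7) - 2)² = ((-7)² - 2)² = (49 - 2)² = 47² = 2209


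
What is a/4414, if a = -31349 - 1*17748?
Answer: -49097/4414 ≈ -11.123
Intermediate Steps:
a = -49097 (a = -31349 - 17748 = -49097)
a/4414 = -49097/4414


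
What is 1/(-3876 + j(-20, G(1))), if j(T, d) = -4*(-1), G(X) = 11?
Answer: -1/3872 ≈ -0.00025826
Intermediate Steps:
j(T, d) = 4
1/(-3876 + j(-20, G(1))) = 1/(-3876 + 4) = 1/(-3872) = -1/3872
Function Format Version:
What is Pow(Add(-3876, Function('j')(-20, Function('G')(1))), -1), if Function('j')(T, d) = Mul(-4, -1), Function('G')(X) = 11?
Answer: Rational(-1, 3872) ≈ -0.00025826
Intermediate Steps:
Function('j')(T, d) = 4
Pow(Add(-3876, Function('j')(-20, Function('G')(1))), -1) = Pow(Add(-3876, 4), -1) = Pow(-3872, -1) = Rational(-1, 3872)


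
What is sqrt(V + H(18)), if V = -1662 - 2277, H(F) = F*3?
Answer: I*sqrt(3885) ≈ 62.33*I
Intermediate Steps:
H(F) = 3*F
V = -3939
sqrt(V + H(18)) = sqrt(-3939 + 3*18) = sqrt(-3939 + 54) = sqrt(-3885) = I*sqrt(3885)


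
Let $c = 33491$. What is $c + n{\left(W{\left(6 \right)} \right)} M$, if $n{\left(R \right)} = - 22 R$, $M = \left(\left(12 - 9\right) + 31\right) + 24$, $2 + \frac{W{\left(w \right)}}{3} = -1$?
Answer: $44975$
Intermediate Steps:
$W{\left(w \right)} = -9$ ($W{\left(w \right)} = -6 + 3 \left(-1\right) = -6 - 3 = -9$)
$M = 58$ ($M = \left(3 + 31\right) + 24 = 34 + 24 = 58$)
$c + n{\left(W{\left(6 \right)} \right)} M = 33491 + \left(-22\right) \left(-9\right) 58 = 33491 + 198 \cdot 58 = 33491 + 11484 = 44975$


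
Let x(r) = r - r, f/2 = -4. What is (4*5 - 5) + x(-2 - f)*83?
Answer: 15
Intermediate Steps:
f = -8 (f = 2*(-4) = -8)
x(r) = 0
(4*5 - 5) + x(-2 - f)*83 = (4*5 - 5) + 0*83 = (20 - 5) + 0 = 15 + 0 = 15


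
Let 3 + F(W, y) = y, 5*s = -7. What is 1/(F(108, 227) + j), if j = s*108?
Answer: 5/364 ≈ 0.013736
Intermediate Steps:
s = -7/5 (s = (⅕)*(-7) = -7/5 ≈ -1.4000)
F(W, y) = -3 + y
j = -756/5 (j = -7/5*108 = -756/5 ≈ -151.20)
1/(F(108, 227) + j) = 1/((-3 + 227) - 756/5) = 1/(224 - 756/5) = 1/(364/5) = 5/364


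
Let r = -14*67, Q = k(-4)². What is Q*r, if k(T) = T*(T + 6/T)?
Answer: -453992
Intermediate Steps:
Q = 484 (Q = (6 + (-4)²)² = (6 + 16)² = 22² = 484)
r = -938
Q*r = 484*(-938) = -453992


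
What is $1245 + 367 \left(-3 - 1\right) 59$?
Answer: $-85367$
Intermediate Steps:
$1245 + 367 \left(-3 - 1\right) 59 = 1245 + 367 \left(\left(-4\right) 59\right) = 1245 + 367 \left(-236\right) = 1245 - 86612 = -85367$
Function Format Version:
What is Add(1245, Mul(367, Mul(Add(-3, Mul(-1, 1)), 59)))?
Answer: -85367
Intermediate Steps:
Add(1245, Mul(367, Mul(Add(-3, Mul(-1, 1)), 59))) = Add(1245, Mul(367, Mul(Add(-3, -1), 59))) = Add(1245, Mul(367, Mul(-4, 59))) = Add(1245, Mul(367, -236)) = Add(1245, -86612) = -85367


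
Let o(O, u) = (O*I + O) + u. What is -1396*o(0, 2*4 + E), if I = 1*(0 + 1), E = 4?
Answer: -16752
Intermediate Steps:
I = 1 (I = 1*1 = 1)
o(O, u) = u + 2*O (o(O, u) = (O*1 + O) + u = (O + O) + u = 2*O + u = u + 2*O)
-1396*o(0, 2*4 + E) = -1396*((2*4 + 4) + 2*0) = -1396*((8 + 4) + 0) = -1396*(12 + 0) = -1396*12 = -16752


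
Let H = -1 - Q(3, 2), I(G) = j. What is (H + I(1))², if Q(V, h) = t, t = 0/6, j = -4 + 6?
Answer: 1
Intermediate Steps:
j = 2
t = 0 (t = 0*(⅙) = 0)
Q(V, h) = 0
I(G) = 2
H = -1 (H = -1 - 1*0 = -1 + 0 = -1)
(H + I(1))² = (-1 + 2)² = 1² = 1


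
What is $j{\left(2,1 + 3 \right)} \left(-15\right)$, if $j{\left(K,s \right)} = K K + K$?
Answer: $-90$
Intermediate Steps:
$j{\left(K,s \right)} = K + K^{2}$ ($j{\left(K,s \right)} = K^{2} + K = K + K^{2}$)
$j{\left(2,1 + 3 \right)} \left(-15\right) = 2 \left(1 + 2\right) \left(-15\right) = 2 \cdot 3 \left(-15\right) = 6 \left(-15\right) = -90$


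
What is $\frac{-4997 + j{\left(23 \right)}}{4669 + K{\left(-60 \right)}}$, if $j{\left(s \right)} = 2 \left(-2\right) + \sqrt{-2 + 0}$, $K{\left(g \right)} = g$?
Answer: $- \frac{5001}{4609} + \frac{i \sqrt{2}}{4609} \approx -1.0851 + 0.00030684 i$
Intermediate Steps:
$j{\left(s \right)} = -4 + i \sqrt{2}$ ($j{\left(s \right)} = -4 + \sqrt{-2} = -4 + i \sqrt{2}$)
$\frac{-4997 + j{\left(23 \right)}}{4669 + K{\left(-60 \right)}} = \frac{-4997 - \left(4 - i \sqrt{2}\right)}{4669 - 60} = \frac{-5001 + i \sqrt{2}}{4609} = \left(-5001 + i \sqrt{2}\right) \frac{1}{4609} = - \frac{5001}{4609} + \frac{i \sqrt{2}}{4609}$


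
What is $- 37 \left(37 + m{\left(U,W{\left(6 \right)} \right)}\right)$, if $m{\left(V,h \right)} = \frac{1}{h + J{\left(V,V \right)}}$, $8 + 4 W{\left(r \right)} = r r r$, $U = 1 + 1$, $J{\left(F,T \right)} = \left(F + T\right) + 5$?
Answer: $- \frac{83546}{61} \approx -1369.6$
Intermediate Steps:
$J{\left(F,T \right)} = 5 + F + T$
$U = 2$
$W{\left(r \right)} = -2 + \frac{r^{3}}{4}$ ($W{\left(r \right)} = -2 + \frac{r r r}{4} = -2 + \frac{r^{2} r}{4} = -2 + \frac{r^{3}}{4}$)
$m{\left(V,h \right)} = \frac{1}{5 + h + 2 V}$ ($m{\left(V,h \right)} = \frac{1}{h + \left(5 + V + V\right)} = \frac{1}{h + \left(5 + 2 V\right)} = \frac{1}{5 + h + 2 V}$)
$- 37 \left(37 + m{\left(U,W{\left(6 \right)} \right)}\right) = - 37 \left(37 + \frac{1}{5 - \left(2 - \frac{6^{3}}{4}\right) + 2 \cdot 2}\right) = - 37 \left(37 + \frac{1}{5 + \left(-2 + \frac{1}{4} \cdot 216\right) + 4}\right) = - 37 \left(37 + \frac{1}{5 + \left(-2 + 54\right) + 4}\right) = - 37 \left(37 + \frac{1}{5 + 52 + 4}\right) = - 37 \left(37 + \frac{1}{61}\right) = \left(-37\right) \frac{2258}{61} = - \frac{83546}{61}$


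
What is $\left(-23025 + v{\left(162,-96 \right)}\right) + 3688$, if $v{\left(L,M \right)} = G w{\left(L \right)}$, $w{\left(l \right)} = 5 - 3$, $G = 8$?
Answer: $-19321$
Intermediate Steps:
$w{\left(l \right)} = 2$ ($w{\left(l \right)} = 5 - 3 = 2$)
$v{\left(L,M \right)} = 16$ ($v{\left(L,M \right)} = 8 \cdot 2 = 16$)
$\left(-23025 + v{\left(162,-96 \right)}\right) + 3688 = \left(-23025 + 16\right) + 3688 = -23009 + 3688 = -19321$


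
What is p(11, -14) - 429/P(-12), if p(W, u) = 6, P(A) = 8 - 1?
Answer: -387/7 ≈ -55.286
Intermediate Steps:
P(A) = 7
p(11, -14) - 429/P(-12) = 6 - 429/7 = -387/7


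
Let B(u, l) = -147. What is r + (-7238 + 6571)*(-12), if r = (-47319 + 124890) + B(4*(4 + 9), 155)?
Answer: 85428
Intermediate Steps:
r = 77424 (r = (-47319 + 124890) - 147 = 77571 - 147 = 77424)
r + (-7238 + 6571)*(-12) = 77424 + (-7238 + 6571)*(-12) = 77424 - 667*(-12) = 77424 + 8004 = 85428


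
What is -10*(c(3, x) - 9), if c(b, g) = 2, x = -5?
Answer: 70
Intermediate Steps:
-10*(c(3, x) - 9) = -10*(2 - 9) = -10*(-7) = 70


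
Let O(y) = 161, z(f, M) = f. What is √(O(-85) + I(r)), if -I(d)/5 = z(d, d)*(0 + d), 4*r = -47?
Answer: 3*I*√941/4 ≈ 23.007*I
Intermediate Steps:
r = -47/4 (r = (¼)*(-47) = -47/4 ≈ -11.750)
I(d) = -5*d² (I(d) = -5*d*(0 + d) = -5*d*d = -5*d²)
√(O(-85) + I(r)) = √(161 - 5*(-47/4)²) = √(161 - 5*2209/16) = √(161 - 11045/16) = √(-8469/16) = 3*I*√941/4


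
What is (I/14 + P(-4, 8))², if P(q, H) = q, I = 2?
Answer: 729/49 ≈ 14.878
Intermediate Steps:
(I/14 + P(-4, 8))² = (2/14 - 4)² = (2*(1/14) - 4)² = (⅐ - 4)² = (-27/7)² = 729/49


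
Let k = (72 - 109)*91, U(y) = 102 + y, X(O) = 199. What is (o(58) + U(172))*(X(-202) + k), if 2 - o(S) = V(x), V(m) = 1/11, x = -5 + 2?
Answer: -874080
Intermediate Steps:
x = -3
V(m) = 1/11
o(S) = 21/11 (o(S) = 2 - 1*1/11 = 2 - 1/11 = 21/11)
k = -3367 (k = -37*91 = -3367)
(o(58) + U(172))*(X(-202) + k) = (21/11 + (102 + 172))*(199 - 3367) = (21/11 + 274)*(-3168) = (3035/11)*(-3168) = -874080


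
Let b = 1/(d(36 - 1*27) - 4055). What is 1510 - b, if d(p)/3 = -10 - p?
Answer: 6209121/4112 ≈ 1510.0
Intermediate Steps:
d(p) = -30 - 3*p (d(p) = 3*(-10 - p) = -30 - 3*p)
b = -1/4112 (b = 1/((-30 - 3*(36 - 1*27)) - 4055) = 1/((-30 - 3*(36 - 27)) - 4055) = 1/((-30 - 3*9) - 4055) = 1/((-30 - 27) - 4055) = 1/(-57 - 4055) = 1/(-4112) = -1/4112 ≈ -0.00024319)
1510 - b = 1510 - 1*(-1/4112) = 1510 + 1/4112 = 6209121/4112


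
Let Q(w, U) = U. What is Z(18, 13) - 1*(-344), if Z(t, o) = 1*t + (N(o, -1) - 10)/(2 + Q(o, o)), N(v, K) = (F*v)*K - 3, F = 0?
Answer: 5417/15 ≈ 361.13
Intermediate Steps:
N(v, K) = -3 (N(v, K) = (0*v)*K - 3 = 0*K - 3 = 0 - 3 = -3)
Z(t, o) = t - 13/(2 + o) (Z(t, o) = 1*t + (-3 - 10)/(2 + o) = t - 13/(2 + o))
Z(18, 13) - 1*(-344) = (-13 + 2*18 + 13*18)/(2 + 13) - 1*(-344) = (-13 + 36 + 234)/15 + 344 = (1/15)*257 + 344 = 257/15 + 344 = 5417/15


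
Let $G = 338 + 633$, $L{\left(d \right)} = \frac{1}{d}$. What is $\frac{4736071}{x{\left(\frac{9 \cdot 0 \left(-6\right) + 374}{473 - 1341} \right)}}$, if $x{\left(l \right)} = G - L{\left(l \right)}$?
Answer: $\frac{885645277}{182011} \approx 4865.9$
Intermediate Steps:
$G = 971$
$x{\left(l \right)} = 971 - \frac{1}{l}$
$\frac{4736071}{x{\left(\frac{9 \cdot 0 \left(-6\right) + 374}{473 - 1341} \right)}} = \frac{4736071}{971 - \frac{1}{\left(9 \cdot 0 \left(-6\right) + 374\right) \frac{1}{473 - 1341}}} = \frac{4736071}{971 - \frac{1}{\left(0 \left(-6\right) + 374\right) \frac{1}{-868}}} = \frac{4736071}{971 - \frac{1}{\left(0 + 374\right) \left(- \frac{1}{868}\right)}} = \frac{4736071}{971 - \frac{1}{374 \left(- \frac{1}{868}\right)}} = \frac{4736071}{971 - \frac{1}{- \frac{187}{434}}} = \frac{4736071}{971 - - \frac{434}{187}} = \frac{4736071}{971 + \frac{434}{187}} = \frac{4736071}{\frac{182011}{187}} = 4736071 \cdot \frac{187}{182011} = \frac{885645277}{182011}$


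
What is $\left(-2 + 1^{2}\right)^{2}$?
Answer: $1$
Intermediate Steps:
$\left(-2 + 1^{2}\right)^{2} = \left(-2 + 1\right)^{2} = \left(-1\right)^{2} = 1$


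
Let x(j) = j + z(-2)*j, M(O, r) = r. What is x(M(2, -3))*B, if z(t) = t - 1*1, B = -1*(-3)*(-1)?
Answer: -18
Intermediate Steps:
B = -3 (B = 3*(-1) = -3)
z(t) = -1 + t (z(t) = t - 1 = -1 + t)
x(j) = -2*j (x(j) = j + (-1 - 2)*j = j - 3*j = -2*j)
x(M(2, -3))*B = -2*(-3)*(-3) = 6*(-3) = -18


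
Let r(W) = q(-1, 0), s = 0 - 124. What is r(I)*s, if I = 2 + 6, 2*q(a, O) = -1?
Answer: 62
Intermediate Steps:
q(a, O) = -1/2 (q(a, O) = (1/2)*(-1) = -1/2)
I = 8
s = -124
r(W) = -1/2
r(I)*s = -1/2*(-124) = 62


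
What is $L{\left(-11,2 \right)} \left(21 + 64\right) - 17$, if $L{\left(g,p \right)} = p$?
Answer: $153$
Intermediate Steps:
$L{\left(-11,2 \right)} \left(21 + 64\right) - 17 = 2 \left(21 + 64\right) - 17 = 2 \cdot 85 - 17 = 170 - 17 = 153$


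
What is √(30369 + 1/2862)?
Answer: √27639313122/954 ≈ 174.27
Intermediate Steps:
√(30369 + 1/2862) = √(86916079/2862) = √27639313122/954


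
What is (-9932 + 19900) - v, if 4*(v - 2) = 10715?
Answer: 29149/4 ≈ 7287.3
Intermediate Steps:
v = 10723/4 (v = 2 + (1/4)*10715 = 2 + 10715/4 = 10723/4 ≈ 2680.8)
(-9932 + 19900) - v = (-9932 + 19900) - 1*10723/4 = 9968 - 10723/4 = 29149/4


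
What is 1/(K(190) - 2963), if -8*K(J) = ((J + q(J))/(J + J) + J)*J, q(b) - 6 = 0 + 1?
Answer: -16/119805 ≈ -0.00013355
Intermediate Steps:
q(b) = 7 (q(b) = 6 + (0 + 1) = 6 + 1 = 7)
K(J) = -J*(J + (7 + J)/(2*J))/8 (K(J) = -((J + 7)/(J + J) + J)*J/8 = -((7 + J)/((2*J)) + J)*J/8 = -((7 + J)*(1/(2*J)) + J)*J/8 = -((7 + J)/(2*J) + J)*J/8 = -(J + (7 + J)/(2*J))*J/8 = -J*(J + (7 + J)/(2*J))/8)
1/(K(190) - 2963) = 1/((-7/16 - ⅛*190² - 1/16*190) - 2963) = 1/((-7/16 - ⅛*36100 - 95/8) - 2963) = 1/((-7/16 - 9025/2 - 95/8) - 2963) = 1/(-72397/16 - 2963) = 1/(-119805/16) = -16/119805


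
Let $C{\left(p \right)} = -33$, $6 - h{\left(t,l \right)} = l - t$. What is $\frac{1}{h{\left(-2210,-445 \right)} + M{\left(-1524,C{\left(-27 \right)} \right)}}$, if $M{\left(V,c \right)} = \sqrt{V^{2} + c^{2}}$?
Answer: $- \frac{1759}{770416} - \frac{3 \sqrt{258185}}{770416} \approx -0.0042618$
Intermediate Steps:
$h{\left(t,l \right)} = 6 + t - l$ ($h{\left(t,l \right)} = 6 - \left(l - t\right) = 6 + t - l$)
$\frac{1}{h{\left(-2210,-445 \right)} + M{\left(-1524,C{\left(-27 \right)} \right)}} = \frac{1}{\left(6 - 2210 - -445\right) + \sqrt{\left(-1524\right)^{2} + \left(-33\right)^{2}}} = \frac{1}{\left(6 - 2210 + 445\right) + \sqrt{2322576 + 1089}} = \frac{1}{-1759 + \sqrt{2323665}} = \frac{1}{-1759 + 3 \sqrt{258185}}$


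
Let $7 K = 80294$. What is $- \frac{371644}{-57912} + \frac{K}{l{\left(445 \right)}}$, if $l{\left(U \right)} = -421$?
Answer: $- \frac{888687815}{42666666} \approx -20.829$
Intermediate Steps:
$K = \frac{80294}{7}$ ($K = \frac{1}{7} \cdot 80294 = \frac{80294}{7} \approx 11471.0$)
$- \frac{371644}{-57912} + \frac{K}{l{\left(445 \right)}} = - \frac{371644}{-57912} + \frac{80294}{7 \left(-421\right)} = \left(-371644\right) \left(- \frac{1}{57912}\right) + \frac{80294}{7} \left(- \frac{1}{421}\right) = \frac{92911}{14478} - \frac{80294}{2947} = - \frac{888687815}{42666666}$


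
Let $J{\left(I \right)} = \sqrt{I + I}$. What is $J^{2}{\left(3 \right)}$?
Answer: $6$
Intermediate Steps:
$J{\left(I \right)} = \sqrt{2} \sqrt{I}$ ($J{\left(I \right)} = \sqrt{2 I} = \sqrt{2} \sqrt{I}$)
$J^{2}{\left(3 \right)} = \left(\sqrt{2} \sqrt{3}\right)^{2} = \left(\sqrt{6}\right)^{2} = 6$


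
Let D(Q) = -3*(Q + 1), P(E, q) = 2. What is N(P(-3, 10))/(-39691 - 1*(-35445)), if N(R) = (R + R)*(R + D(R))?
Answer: 14/2123 ≈ 0.0065944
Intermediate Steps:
D(Q) = -3 - 3*Q (D(Q) = -3*(1 + Q) = -3 - 3*Q)
N(R) = 2*R*(-3 - 2*R) (N(R) = (R + R)*(R + (-3 - 3*R)) = (2*R)*(-3 - 2*R) = 2*R*(-3 - 2*R))
N(P(-3, 10))/(-39691 - 1*(-35445)) = (-2*2*(3 + 2*2))/(-39691 - 1*(-35445)) = (-2*2*(3 + 4))/(-39691 + 35445) = -2*2*7/(-4246) = -28*(-1/4246) = 14/2123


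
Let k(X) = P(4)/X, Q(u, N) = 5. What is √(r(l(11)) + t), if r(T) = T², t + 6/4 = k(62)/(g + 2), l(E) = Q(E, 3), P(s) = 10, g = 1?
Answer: √814866/186 ≈ 4.8532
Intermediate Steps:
l(E) = 5
k(X) = 10/X
t = -269/186 (t = -3/2 + (10/62)/(1 + 2) = -3/2 + (10*(1/62))/3 = -3/2 + (5/31)*(⅓) = -3/2 + 5/93 = -269/186 ≈ -1.4462)
√(r(l(11)) + t) = √(5² - 269/186) = √(25 - 269/186) = √(4381/186) = √814866/186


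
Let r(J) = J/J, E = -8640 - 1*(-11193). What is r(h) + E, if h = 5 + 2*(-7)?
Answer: 2554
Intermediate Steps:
E = 2553 (E = -8640 + 11193 = 2553)
h = -9 (h = 5 - 14 = -9)
r(J) = 1
r(h) + E = 1 + 2553 = 2554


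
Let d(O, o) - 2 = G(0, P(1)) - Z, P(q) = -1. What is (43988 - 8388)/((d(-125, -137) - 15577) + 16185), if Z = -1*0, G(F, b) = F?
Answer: 3560/61 ≈ 58.361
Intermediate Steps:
Z = 0
d(O, o) = 2 (d(O, o) = 2 + (0 - 1*0) = 2 + (0 + 0) = 2 + 0 = 2)
(43988 - 8388)/((d(-125, -137) - 15577) + 16185) = (43988 - 8388)/((2 - 15577) + 16185) = 35600/(-15575 + 16185) = 35600/610 = 35600*(1/610) = 3560/61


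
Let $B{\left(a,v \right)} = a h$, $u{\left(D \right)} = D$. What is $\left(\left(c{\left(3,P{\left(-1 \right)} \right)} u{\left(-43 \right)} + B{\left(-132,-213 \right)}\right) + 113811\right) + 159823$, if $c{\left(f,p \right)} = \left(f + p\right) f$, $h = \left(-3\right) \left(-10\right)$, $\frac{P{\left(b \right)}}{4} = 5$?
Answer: $266707$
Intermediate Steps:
$P{\left(b \right)} = 20$ ($P{\left(b \right)} = 4 \cdot 5 = 20$)
$h = 30$
$c{\left(f,p \right)} = f \left(f + p\right)$
$B{\left(a,v \right)} = 30 a$ ($B{\left(a,v \right)} = a 30 = 30 a$)
$\left(\left(c{\left(3,P{\left(-1 \right)} \right)} u{\left(-43 \right)} + B{\left(-132,-213 \right)}\right) + 113811\right) + 159823 = \left(\left(3 \left(3 + 20\right) \left(-43\right) + 30 \left(-132\right)\right) + 113811\right) + 159823 = \left(\left(3 \cdot 23 \left(-43\right) - 3960\right) + 113811\right) + 159823 = \left(\left(69 \left(-43\right) - 3960\right) + 113811\right) + 159823 = \left(\left(-2967 - 3960\right) + 113811\right) + 159823 = \left(-6927 + 113811\right) + 159823 = 106884 + 159823 = 266707$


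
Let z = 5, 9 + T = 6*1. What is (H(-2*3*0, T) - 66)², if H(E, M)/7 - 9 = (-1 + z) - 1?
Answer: 324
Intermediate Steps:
T = -3 (T = -9 + 6*1 = -9 + 6 = -3)
H(E, M) = 84 (H(E, M) = 63 + 7*((-1 + 5) - 1) = 63 + 7*(4 - 1) = 63 + 7*3 = 63 + 21 = 84)
(H(-2*3*0, T) - 66)² = (84 - 66)² = 18² = 324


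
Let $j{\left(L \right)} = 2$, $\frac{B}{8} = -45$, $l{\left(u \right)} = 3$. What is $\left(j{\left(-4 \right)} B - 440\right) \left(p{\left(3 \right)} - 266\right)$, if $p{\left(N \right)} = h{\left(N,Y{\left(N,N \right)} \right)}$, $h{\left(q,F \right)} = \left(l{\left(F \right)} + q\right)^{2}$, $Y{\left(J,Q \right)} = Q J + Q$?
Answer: $266800$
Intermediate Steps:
$Y{\left(J,Q \right)} = Q + J Q$ ($Y{\left(J,Q \right)} = J Q + Q = Q + J Q$)
$B = -360$ ($B = 8 \left(-45\right) = -360$)
$h{\left(q,F \right)} = \left(3 + q\right)^{2}$
$p{\left(N \right)} = \left(3 + N\right)^{2}$
$\left(j{\left(-4 \right)} B - 440\right) \left(p{\left(3 \right)} - 266\right) = \left(2 \left(-360\right) - 440\right) \left(\left(3 + 3\right)^{2} - 266\right) = \left(-720 - 440\right) \left(6^{2} - 266\right) = - 1160 \left(36 - 266\right) = \left(-1160\right) \left(-230\right) = 266800$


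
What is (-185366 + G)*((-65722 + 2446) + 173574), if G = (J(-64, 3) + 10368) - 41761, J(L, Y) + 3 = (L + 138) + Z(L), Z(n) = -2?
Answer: -23900473620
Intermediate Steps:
J(L, Y) = 133 + L (J(L, Y) = -3 + ((L + 138) - 2) = -3 + ((138 + L) - 2) = -3 + (136 + L) = 133 + L)
G = -31324 (G = ((133 - 64) + 10368) - 41761 = (69 + 10368) - 41761 = 10437 - 41761 = -31324)
(-185366 + G)*((-65722 + 2446) + 173574) = (-185366 - 31324)*((-65722 + 2446) + 173574) = -216690*(-63276 + 173574) = -216690*110298 = -23900473620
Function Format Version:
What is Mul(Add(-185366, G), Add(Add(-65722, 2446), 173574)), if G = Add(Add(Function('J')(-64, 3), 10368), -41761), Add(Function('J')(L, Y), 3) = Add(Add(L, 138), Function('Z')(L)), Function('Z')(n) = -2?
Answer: -23900473620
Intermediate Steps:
Function('J')(L, Y) = Add(133, L) (Function('J')(L, Y) = Add(-3, Add(Add(L, 138), -2)) = Add(-3, Add(Add(138, L), -2)) = Add(-3, Add(136, L)) = Add(133, L))
G = -31324 (G = Add(Add(Add(133, -64), 10368), -41761) = Add(Add(69, 10368), -41761) = Add(10437, -41761) = -31324)
Mul(Add(-185366, G), Add(Add(-65722, 2446), 173574)) = Mul(Add(-185366, -31324), Add(Add(-65722, 2446), 173574)) = Mul(-216690, Add(-63276, 173574)) = Mul(-216690, 110298) = -23900473620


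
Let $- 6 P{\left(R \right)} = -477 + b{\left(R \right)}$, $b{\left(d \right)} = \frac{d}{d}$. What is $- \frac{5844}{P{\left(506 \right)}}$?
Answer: $- \frac{8766}{119} \approx -73.664$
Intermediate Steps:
$b{\left(d \right)} = 1$
$P{\left(R \right)} = \frac{238}{3}$ ($P{\left(R \right)} = - \frac{-477 + 1}{6} = \left(- \frac{1}{6}\right) \left(-476\right) = \frac{238}{3}$)
$- \frac{5844}{P{\left(506 \right)}} = - \frac{5844}{\frac{238}{3}} = \left(-5844\right) \frac{3}{238} = - \frac{8766}{119}$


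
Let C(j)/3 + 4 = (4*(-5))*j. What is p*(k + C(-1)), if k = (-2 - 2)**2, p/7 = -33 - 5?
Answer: -17024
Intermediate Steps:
C(j) = -12 - 60*j (C(j) = -12 + 3*((4*(-5))*j) = -12 + 3*(-20*j) = -12 - 60*j)
p = -266 (p = 7*(-33 - 5) = 7*(-38) = -266)
k = 16 (k = (-4)**2 = 16)
p*(k + C(-1)) = -266*(16 + (-12 - 60*(-1))) = -266*(16 + (-12 + 60)) = -266*(16 + 48) = -266*64 = -17024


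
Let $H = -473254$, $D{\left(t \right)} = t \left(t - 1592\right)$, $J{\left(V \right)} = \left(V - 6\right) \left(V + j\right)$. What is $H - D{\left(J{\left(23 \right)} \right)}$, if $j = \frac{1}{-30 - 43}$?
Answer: $- \frac{20525626}{5329} \approx -3851.7$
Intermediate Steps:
$j = - \frac{1}{73}$ ($j = \frac{1}{-73} = - \frac{1}{73} \approx -0.013699$)
$J{\left(V \right)} = \left(-6 + V\right) \left(- \frac{1}{73} + V\right)$ ($J{\left(V \right)} = \left(V - 6\right) \left(V - \frac{1}{73}\right) = \left(-6 + V\right) \left(- \frac{1}{73} + V\right)$)
$D{\left(t \right)} = t \left(-1592 + t\right)$
$H - D{\left(J{\left(23 \right)} \right)} = -473254 - \left(\frac{6}{73} + 23^{2} - \frac{10097}{73}\right) \left(-1592 + \left(\frac{6}{73} + 23^{2} - \frac{10097}{73}\right)\right) = -473254 - \left(\frac{6}{73} + 529 - \frac{10097}{73}\right) \left(-1592 + \left(\frac{6}{73} + 529 - \frac{10097}{73}\right)\right) = -473254 - \frac{28526 \left(-1592 + \frac{28526}{73}\right)}{73} = -473254 - \frac{28526}{73} \left(- \frac{87690}{73}\right) = -473254 - - \frac{2501444940}{5329} = -473254 + \frac{2501444940}{5329} = - \frac{20525626}{5329}$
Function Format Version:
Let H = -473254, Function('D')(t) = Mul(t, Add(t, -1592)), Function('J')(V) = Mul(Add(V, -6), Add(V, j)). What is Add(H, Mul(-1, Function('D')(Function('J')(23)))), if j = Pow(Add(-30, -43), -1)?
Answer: Rational(-20525626, 5329) ≈ -3851.7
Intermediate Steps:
j = Rational(-1, 73) (j = Pow(-73, -1) = Rational(-1, 73) ≈ -0.013699)
Function('J')(V) = Mul(Add(-6, V), Add(Rational(-1, 73), V)) (Function('J')(V) = Mul(Add(V, -6), Add(V, Rational(-1, 73))) = Mul(Add(-6, V), Add(Rational(-1, 73), V)))
Function('D')(t) = Mul(t, Add(-1592, t))
Add(H, Mul(-1, Function('D')(Function('J')(23)))) = Add(-473254, Mul(-1, Mul(Add(Rational(6, 73), Pow(23, 2), Mul(Rational(-439, 73), 23)), Add(-1592, Add(Rational(6, 73), Pow(23, 2), Mul(Rational(-439, 73), 23)))))) = Add(-473254, Mul(-1, Mul(Add(Rational(6, 73), 529, Rational(-10097, 73)), Add(-1592, Add(Rational(6, 73), 529, Rational(-10097, 73)))))) = Add(-473254, Mul(-1, Mul(Rational(28526, 73), Add(-1592, Rational(28526, 73))))) = Add(-473254, Mul(-1, Mul(Rational(28526, 73), Rational(-87690, 73)))) = Add(-473254, Mul(-1, Rational(-2501444940, 5329))) = Add(-473254, Rational(2501444940, 5329)) = Rational(-20525626, 5329)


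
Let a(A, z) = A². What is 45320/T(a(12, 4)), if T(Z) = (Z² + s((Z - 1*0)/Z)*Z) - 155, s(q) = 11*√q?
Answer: 824/403 ≈ 2.0447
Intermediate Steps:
T(Z) = -155 + Z² + 11*Z (T(Z) = (Z² + (11*√((Z - 1*0)/Z))*Z) - 155 = (Z² + (11*√((Z + 0)/Z))*Z) - 155 = (Z² + (11*√(Z/Z))*Z) - 155 = (Z² + (11*√1)*Z) - 155 = (Z² + (11*1)*Z) - 155 = (Z² + 11*Z) - 155 = -155 + Z² + 11*Z)
45320/T(a(12, 4)) = 45320/(-155 + (12²)² + 11*12²) = 45320/(-155 + 144² + 11*144) = 45320/(-155 + 20736 + 1584) = 45320/22165 = 45320*(1/22165) = 824/403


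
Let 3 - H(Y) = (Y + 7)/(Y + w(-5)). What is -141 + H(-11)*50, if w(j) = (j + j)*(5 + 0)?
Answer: 349/61 ≈ 5.7213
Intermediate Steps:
w(j) = 10*j (w(j) = (2*j)*5 = 10*j)
H(Y) = 3 - (7 + Y)/(-50 + Y) (H(Y) = 3 - (Y + 7)/(Y + 10*(-5)) = 3 - (7 + Y)/(Y - 50) = 3 - (7 + Y)/(-50 + Y))
-141 + H(-11)*50 = -141 + ((-157 + 2*(-11))/(-50 - 11))*50 = -141 + ((-157 - 22)/(-61))*50 = -141 - 1/61*(-179)*50 = -141 + (179/61)*50 = -141 + 8950/61 = 349/61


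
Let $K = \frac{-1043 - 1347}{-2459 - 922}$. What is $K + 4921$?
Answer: $\frac{16640291}{3381} \approx 4921.7$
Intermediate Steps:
$K = \frac{2390}{3381}$ ($K = - \frac{2390}{-3381} = \left(-2390\right) \left(- \frac{1}{3381}\right) = \frac{2390}{3381} \approx 0.70689$)
$K + 4921 = \frac{2390}{3381} + 4921 = \frac{16640291}{3381}$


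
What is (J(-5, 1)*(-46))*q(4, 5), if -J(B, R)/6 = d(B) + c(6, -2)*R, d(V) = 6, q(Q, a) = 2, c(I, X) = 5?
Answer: 6072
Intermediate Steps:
J(B, R) = -36 - 30*R (J(B, R) = -6*(6 + 5*R) = -36 - 30*R)
(J(-5, 1)*(-46))*q(4, 5) = ((-36 - 30*1)*(-46))*2 = ((-36 - 30)*(-46))*2 = -66*(-46)*2 = 3036*2 = 6072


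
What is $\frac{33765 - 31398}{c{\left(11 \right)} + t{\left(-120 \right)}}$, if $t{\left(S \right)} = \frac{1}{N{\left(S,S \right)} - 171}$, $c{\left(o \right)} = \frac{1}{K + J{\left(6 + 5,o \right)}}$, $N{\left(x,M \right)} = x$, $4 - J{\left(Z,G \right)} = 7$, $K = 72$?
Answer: $\frac{15842331}{74} \approx 2.1409 \cdot 10^{5}$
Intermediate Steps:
$J{\left(Z,G \right)} = -3$ ($J{\left(Z,G \right)} = 4 - 7 = -3$)
$c{\left(o \right)} = \frac{1}{69}$ ($c{\left(o \right)} = \frac{1}{72 - 3} = \frac{1}{69}$)
$t{\left(S \right)} = \frac{1}{-171 + S}$ ($t{\left(S \right)} = \frac{1}{S - 171} = \frac{1}{-171 + S}$)
$\frac{33765 - 31398}{c{\left(11 \right)} + t{\left(-120 \right)}} = \frac{33765 - 31398}{\frac{1}{69} + \frac{1}{-171 - 120}} = \frac{2367}{\frac{1}{69} + \frac{1}{-291}} = \frac{2367}{\frac{1}{69} - \frac{1}{291}} = \frac{2367}{\frac{74}{6693}} = 2367 \cdot \frac{6693}{74} = \frac{15842331}{74}$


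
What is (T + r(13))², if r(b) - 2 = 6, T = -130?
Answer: 14884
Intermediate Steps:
r(b) = 8 (r(b) = 2 + 6 = 8)
(T + r(13))² = (-130 + 8)² = (-122)² = 14884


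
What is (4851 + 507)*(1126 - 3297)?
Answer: -11632218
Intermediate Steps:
(4851 + 507)*(1126 - 3297) = 5358*(-2171) = -11632218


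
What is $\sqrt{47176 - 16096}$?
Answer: $2 \sqrt{7770} \approx 176.3$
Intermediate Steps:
$\sqrt{47176 - 16096} = \sqrt{31080} = 2 \sqrt{7770}$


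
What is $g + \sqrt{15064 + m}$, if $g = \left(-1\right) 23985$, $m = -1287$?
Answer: $-23985 + \sqrt{13777} \approx -23868.0$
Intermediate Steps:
$g = -23985$
$g + \sqrt{15064 + m} = -23985 + \sqrt{15064 - 1287} = -23985 + \sqrt{13777}$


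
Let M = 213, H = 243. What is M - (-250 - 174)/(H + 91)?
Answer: 35783/167 ≈ 214.27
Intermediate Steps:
M - (-250 - 174)/(H + 91) = 213 - (-250 - 174)/(243 + 91) = 213 - (-424)/334 = 213 - 1*(-212/167) = 213 + 212/167 = 35783/167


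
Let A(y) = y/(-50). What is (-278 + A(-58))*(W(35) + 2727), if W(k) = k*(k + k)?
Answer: -35830017/25 ≈ -1.4332e+6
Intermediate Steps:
A(y) = -y/50 (A(y) = y*(-1/50) = -y/50)
W(k) = 2*k**2 (W(k) = k*(2*k) = 2*k**2)
(-278 + A(-58))*(W(35) + 2727) = (-278 - 1/50*(-58))*(2*35**2 + 2727) = (-278 + 29/25)*(2*1225 + 2727) = -6921*(2450 + 2727)/25 = -6921/25*5177 = -35830017/25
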